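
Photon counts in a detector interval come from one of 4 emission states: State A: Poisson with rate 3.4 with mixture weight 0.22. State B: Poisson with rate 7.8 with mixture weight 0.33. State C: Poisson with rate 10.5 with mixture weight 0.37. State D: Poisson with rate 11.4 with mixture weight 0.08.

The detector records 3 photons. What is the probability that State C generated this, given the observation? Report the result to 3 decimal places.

Posterior ∝ prior × likelihood, so P(k | x) ∝ P(Z=k) f_k(x); normalise over all components.
Poisson probabilities:
  L_A = 0.218617
  L_B = 0.0324068
  L_C = 0.00531281
  L_D = 0.00276443
Unnormalised posteriors:
  P(Z=A)·L_A = 0.22 × 0.218617 = 0.0480958
  P(Z=B)·L_B = 0.33 × 0.0324068 = 0.0106942
  P(Z=C)·L_C = 0.37 × 0.00531281 = 0.00196574
  P(Z=D)·L_D = 0.08 × 0.00276443 = 0.000221155
Denominator: 0.0480958 + 0.0106942 + 0.00196574 + 0.000221155 = 0.0609769
So the posterior for State C is 0.00196574 / 0.0609769 ≈ 0.032.

0.032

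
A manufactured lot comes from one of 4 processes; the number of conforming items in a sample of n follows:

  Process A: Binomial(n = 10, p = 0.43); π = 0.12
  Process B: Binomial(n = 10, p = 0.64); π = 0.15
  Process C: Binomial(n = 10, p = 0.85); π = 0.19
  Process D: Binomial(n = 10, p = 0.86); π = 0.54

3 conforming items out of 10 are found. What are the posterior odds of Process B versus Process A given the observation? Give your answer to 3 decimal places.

0.165

Posterior odds = (w_i f_i(x)) / (w_j f_j(x)); the normalising sum cancels.
Evaluate each component's likelihood at the observed value:
  f_A = 0.186514
  f_B = 0.0246512
  f_C = 0.000125915
  f_D = 8.04587e-05
Odds = (0.15/0.12) × (0.0246512/0.186514) = 1.25 × 0.132169 ≈ 0.165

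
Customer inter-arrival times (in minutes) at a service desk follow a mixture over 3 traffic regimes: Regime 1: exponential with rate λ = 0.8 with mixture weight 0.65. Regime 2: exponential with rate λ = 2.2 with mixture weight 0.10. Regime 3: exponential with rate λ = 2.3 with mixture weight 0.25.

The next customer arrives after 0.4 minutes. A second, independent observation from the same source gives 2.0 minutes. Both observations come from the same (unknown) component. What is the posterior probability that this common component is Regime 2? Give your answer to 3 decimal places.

0.036

The responsibility of component k is π_k f_k(x) divided by Σ_j π_j f_j(x).
Since both observations come from the same component, the likelihood for component k is f_k(x₁)·f_k(x₂).
  p_1 = [0.8·e^(−0.8·0.4) = 0.8·e^(−0.3200) = 0.580919] × [0.161517] = 0.0938285
  p_2 = [2.2·e^(−2.2·0.4) = 2.2·e^(−0.8800) = 0.912522] × [0.0270101] = 0.0246474
  p_3 = [2.3·e^(−2.3·0.4) = 2.3·e^(−0.9200) = 0.916594] × [0.0231192] = 0.0211909
Unnormalised posteriors:
  π_1·p_1 = 0.65 × 0.0938285 = 0.0609885
  π_2·p_2 = 0.10 × 0.0246474 = 0.00246474
  π_3·p_3 = 0.25 × 0.0211909 = 0.00529773
Evidence: 0.0609885 + 0.00246474 + 0.00529773 = 0.068751
So the posterior for Regime 2 is 0.00246474 / 0.068751 ≈ 0.036.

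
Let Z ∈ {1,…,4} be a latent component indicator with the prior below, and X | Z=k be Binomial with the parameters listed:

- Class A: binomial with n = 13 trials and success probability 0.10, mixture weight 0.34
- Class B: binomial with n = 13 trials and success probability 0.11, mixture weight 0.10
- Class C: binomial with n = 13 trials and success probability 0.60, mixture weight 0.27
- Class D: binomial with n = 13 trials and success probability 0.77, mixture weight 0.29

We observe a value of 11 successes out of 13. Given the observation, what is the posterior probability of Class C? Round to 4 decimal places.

0.1533

P(component k | x) = P(Z=k)·f_k(x) / marginal(x), where marginal(x) = Σ_j P(Z=j)·f_j(x).
Binomial probabilities:
  p_A = C(13,11)·0.10^11·0.90^2 = 78·1e-11·0.81 = 6.318e-10
  p_B = C(13,11)·0.11^11·0.89^2 = 78·2.85312e-11·0.7921 = 1.76276e-09
  p_C = C(13,11)·0.60^11·0.40^2 = 78·0.00362797·0.16 = 0.0452771
  p_D = C(13,11)·0.77^11·0.23^2 = 78·0.0564154·0.0529 = 0.232781
Weight by the priors:
  P(Z=A)·p_A = 0.34 × 6.318e-10 = 2.14812e-10
  P(Z=B)·p_B = 0.10 × 1.76276e-09 = 1.76276e-10
  P(Z=C)·p_C = 0.27 × 0.0452771 = 0.0122248
  P(Z=D)·p_D = 0.29 × 0.232781 = 0.0675066
Denominator: 2.14812e-10 + 1.76276e-10 + 0.0122248 + 0.0675066 = 0.0797314
P(Class C | data) = 0.0122248 / 0.0797314 ≈ 0.1533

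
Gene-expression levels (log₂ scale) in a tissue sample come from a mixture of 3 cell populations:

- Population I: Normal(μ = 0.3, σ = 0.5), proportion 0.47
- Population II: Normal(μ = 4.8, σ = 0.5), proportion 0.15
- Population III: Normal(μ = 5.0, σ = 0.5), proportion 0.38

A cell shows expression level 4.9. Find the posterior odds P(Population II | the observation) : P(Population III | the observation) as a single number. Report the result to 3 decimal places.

0.395

Only the two components matter; the odds are (π_i f_i(x)) / (π_j f_j(x)).
Component likelihoods at x = 4.9:
  L_I = (1/(0.5·√(2π)))·exp(−(4.9−0.3)²/(2·0.5²)) = 0.797885·exp(-42.32000) = 3.33118e-19
  L_II = (1/(0.5·√(2π)))·exp(−(4.9−4.8)²/(2·0.5²)) = 0.797885·exp(-0.02000) = 0.782085
  L_III = (1/(0.5·√(2π)))·exp(−(4.9−5.0)²/(2·0.5²)) = 0.797885·exp(-0.02000) = 0.782085
Posterior odds = (π_II·L_II) / (π_III·L_III) = (0.15·0.782085) / (0.38·0.782085) = 0.117313 / 0.297192 ≈ 0.395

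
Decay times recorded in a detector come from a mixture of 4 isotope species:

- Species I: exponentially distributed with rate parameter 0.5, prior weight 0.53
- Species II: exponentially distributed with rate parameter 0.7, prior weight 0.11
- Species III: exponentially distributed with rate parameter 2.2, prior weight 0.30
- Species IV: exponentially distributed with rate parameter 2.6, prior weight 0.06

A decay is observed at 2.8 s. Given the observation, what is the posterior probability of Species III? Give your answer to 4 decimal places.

Apply Bayes' rule: the posterior for each component is proportional to its prior times its likelihood at x.
Evaluate each component's likelihood at the observed value:
  L_I = 0.5·e^(−0.5·2.8) = 0.5·e^(−1.4000) = 0.123298
  L_II = 0.7·e^(−0.7·2.8) = 0.7·e^(−1.9600) = 0.0986009
  L_III = 2.2·e^(−2.2·2.8) = 2.2·e^(−6.1600) = 0.00464696
  L_IV = 2.6·e^(−2.6·2.8) = 2.6·e^(−7.2800) = 0.00179188
Prior × likelihood for each component:
  P(Z=I)·L_I = 0.53 × 0.123298 = 0.0653482
  P(Z=II)·L_II = 0.11 × 0.0986009 = 0.0108461
  P(Z=III)·L_III = 0.30 × 0.00464696 = 0.00139409
  P(Z=IV)·L_IV = 0.06 × 0.00179188 = 0.000107513
Marginal: 0.0653482 + 0.0108461 + 0.00139409 + 0.000107513 = 0.0776959
P(Species III | the observation) ≈ 0.0179

0.0179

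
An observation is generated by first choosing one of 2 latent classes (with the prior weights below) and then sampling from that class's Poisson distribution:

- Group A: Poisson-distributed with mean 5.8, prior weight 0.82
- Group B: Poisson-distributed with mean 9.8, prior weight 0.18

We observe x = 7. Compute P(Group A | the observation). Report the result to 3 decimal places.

The responsibility of component k is π_k f_k(x) divided by Σ_j π_j f_j(x).
Evaluate each component's likelihood at the observed value:
  p_A = 0.132635
  p_B = 0.0955138
Prior × likelihood for each component:
  π_A·p_A = 0.82 × 0.132635 = 0.108761
  π_B·p_B = 0.18 × 0.0955138 = 0.0171925
Marginal: 0.108761 + 0.0171925 = 0.125953
Responsibility of Group A: 0.108761 / 0.125953 ≈ 0.864

0.864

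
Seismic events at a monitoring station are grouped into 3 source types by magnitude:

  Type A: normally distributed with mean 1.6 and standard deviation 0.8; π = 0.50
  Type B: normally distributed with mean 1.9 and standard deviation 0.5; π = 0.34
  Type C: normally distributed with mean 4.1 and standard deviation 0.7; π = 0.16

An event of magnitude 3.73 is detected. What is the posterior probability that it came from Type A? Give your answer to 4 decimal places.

Posterior ∝ prior × likelihood, so P(k | x) ∝ π_k f_k(x); normalise over all components.
Normal densities:
  f_A = (1/(0.8·√(2π)))·exp(−(3.73−1.6)²/(2·0.8²)) = 0.498678·exp(-3.54445) = 0.014404
  f_B = (1/(0.5·√(2π)))·exp(−(3.73−1.9)²/(2·0.5²)) = 0.797885·exp(-6.69780) = 0.000984289
  f_C = (1/(0.7·√(2π)))·exp(−(3.73−4.1)²/(2·0.7²)) = 0.569918·exp(-0.13969) = 0.495614
Weight by the priors:
  π_A·f_A = 0.50 × 0.014404 = 0.00720201
  π_B·f_B = 0.34 × 0.000984289 = 0.000334658
  π_C·f_C = 0.16 × 0.495614 = 0.0792983
Marginal: 0.00720201 + 0.000334658 + 0.0792983 = 0.0868349
So the posterior for Type A is 0.00720201 / 0.0868349 ≈ 0.0829.

0.0829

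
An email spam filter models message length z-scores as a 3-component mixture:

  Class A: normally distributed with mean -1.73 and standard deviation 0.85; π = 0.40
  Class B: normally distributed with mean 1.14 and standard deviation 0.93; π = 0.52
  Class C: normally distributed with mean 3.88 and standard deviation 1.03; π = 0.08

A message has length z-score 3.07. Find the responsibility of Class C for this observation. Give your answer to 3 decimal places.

0.468

P(component k | x) = w_k·f_k(x) / marginal(x), where marginal(x) = Σ_j w_j·f_j(x).
Evaluate each component's likelihood at the observed value:
  f_A = (1/(0.85·√(2π)))·exp(−(3.07−-1.73)²/(2·0.85²)) = 0.469344·exp(-15.94464) = 5.58243e-08
  f_B = (1/(0.93·√(2π)))·exp(−(3.07−1.14)²/(2·0.93²)) = 0.428970·exp(-2.15337) = 0.0498001
  f_C = (1/(1.03·√(2π)))·exp(−(3.07−3.88)²/(2·1.03²)) = 0.387323·exp(-0.30922) = 0.284303
Unnormalised posteriors:
  w_A·f_A = 0.40 × 5.58243e-08 = 2.23297e-08
  w_B·f_B = 0.52 × 0.0498001 = 0.0258961
  w_C·f_C = 0.08 × 0.284303 = 0.0227442
Evidence: 2.23297e-08 + 0.0258961 + 0.0227442 = 0.0486403
Responsibility of Class C: 0.0227442 / 0.0486403 ≈ 0.468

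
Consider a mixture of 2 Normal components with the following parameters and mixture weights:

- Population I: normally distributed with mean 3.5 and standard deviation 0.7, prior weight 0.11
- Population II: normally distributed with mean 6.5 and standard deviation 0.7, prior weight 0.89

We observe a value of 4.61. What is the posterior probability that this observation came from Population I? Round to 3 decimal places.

P(component k | x) = π_k·f_k(x) / marginal(x), where marginal(x) = Σ_j π_j·f_j(x).
Evaluate each component's likelihood at the observed value:
  L_I = 0.162105
  L_II = 0.014887
Unnormalised posteriors:
  π_I·L_I = 0.11 × 0.162105 = 0.0178316
  π_II·L_II = 0.89 × 0.014887 = 0.0132495
Evidence: 0.0178316 + 0.0132495 = 0.0310811
So the posterior for Population I is 0.0178316 / 0.0310811 ≈ 0.574.

0.574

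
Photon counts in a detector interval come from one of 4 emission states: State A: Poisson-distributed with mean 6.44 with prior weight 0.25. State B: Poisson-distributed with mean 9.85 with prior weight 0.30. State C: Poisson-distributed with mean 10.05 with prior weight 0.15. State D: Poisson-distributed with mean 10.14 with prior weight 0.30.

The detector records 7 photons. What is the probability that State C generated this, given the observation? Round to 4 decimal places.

0.1282

P(component k | x) = P(Z=k)·f_k(x) / marginal(x), where marginal(x) = Σ_j P(Z=j)·f_j(x).
Component likelihoods at x = 7 photons:
  p_A = 0.145517
  p_B = 0.0941505
  p_C = 0.0887304
  p_D = 0.0863156
Weight by the priors:
  P(Z=A)·p_A = 0.25 × 0.145517 = 0.0363793
  P(Z=B)·p_B = 0.30 × 0.0941505 = 0.0282451
  P(Z=C)·p_C = 0.15 × 0.0887304 = 0.0133096
  P(Z=D)·p_D = 0.30 × 0.0863156 = 0.0258947
Denominator: 0.0363793 + 0.0282451 + 0.0133096 + 0.0258947 = 0.103829
So the posterior for State C is 0.0133096 / 0.103829 ≈ 0.1282.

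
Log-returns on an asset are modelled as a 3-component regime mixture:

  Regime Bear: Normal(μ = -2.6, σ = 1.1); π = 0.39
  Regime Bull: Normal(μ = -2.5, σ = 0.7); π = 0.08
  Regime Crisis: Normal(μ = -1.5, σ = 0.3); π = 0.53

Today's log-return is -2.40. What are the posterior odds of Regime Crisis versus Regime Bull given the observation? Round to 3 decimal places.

0.173

Only the two components matter; the odds are (w_i f_i(x)) / (w_j f_j(x)).
Component likelihoods at x = -2.40:
  p_Bear = (1/(1.1·√(2π)))·exp(−(-2.40−-2.6)²/(2·1.1²)) = 0.362675·exp(-0.01653) = 0.356729
  p_Bull = (1/(0.7·√(2π)))·exp(−(-2.40−-2.5)²/(2·0.7²)) = 0.569918·exp(-0.01020) = 0.564132
  p_Crisis = (1/(0.3·√(2π)))·exp(−(-2.40−-1.5)²/(2·0.3²)) = 1.329808·exp(-4.50000) = 0.0147728
0.0078296 / 0.0451305 ≈ 0.173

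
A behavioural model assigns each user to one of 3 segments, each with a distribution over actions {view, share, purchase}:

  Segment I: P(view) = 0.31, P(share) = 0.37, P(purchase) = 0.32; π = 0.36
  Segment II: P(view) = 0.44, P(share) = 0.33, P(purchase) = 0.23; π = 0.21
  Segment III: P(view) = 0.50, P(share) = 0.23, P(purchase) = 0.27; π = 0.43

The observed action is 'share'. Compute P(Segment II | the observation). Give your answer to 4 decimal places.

0.2299

By Bayes' theorem, P(k | x) = P(Z=k) f_k(x) / Σ_j P(Z=j) f_j(x).
Categorical probabilities:
  p_I = 0.37
  p_II = 0.33
  p_III = 0.23
Weight by the priors:
  P(Z=I)·p_I = 0.36 × 0.37 = 0.1332
  P(Z=II)·p_II = 0.21 × 0.33 = 0.0693
  P(Z=III)·p_III = 0.43 × 0.23 = 0.0989
Denominator: 0.1332 + 0.0693 + 0.0989 = 0.3014
P(Segment II | data) = 0.0693 / 0.3014 ≈ 0.2299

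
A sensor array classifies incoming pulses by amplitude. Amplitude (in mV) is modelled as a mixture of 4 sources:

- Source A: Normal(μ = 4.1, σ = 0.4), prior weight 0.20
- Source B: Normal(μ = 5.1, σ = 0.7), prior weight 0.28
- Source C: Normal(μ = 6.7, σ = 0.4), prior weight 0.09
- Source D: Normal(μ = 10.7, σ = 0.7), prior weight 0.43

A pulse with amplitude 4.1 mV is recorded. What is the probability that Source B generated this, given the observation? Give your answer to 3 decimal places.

0.224

The responsibility of component k is P(Z=k) f_k(x) divided by Σ_j P(Z=j) f_j(x).
Evaluate each component's likelihood at the observed value:
  p_A = 0.997356
  p_B = 0.205426
  p_C = 6.67389e-10
  p_D = 2.83052e-20
Unnormalised posteriors:
  P(Z=A)·p_A = 0.20 × 0.997356 = 0.199471
  P(Z=B)·p_B = 0.28 × 0.205426 = 0.0575191
  P(Z=C)·p_C = 0.09 × 6.67389e-10 = 6.0065e-11
  P(Z=D)·p_D = 0.43 × 2.83052e-20 = 1.21712e-20
Marginal: 0.199471 + 0.0575191 + 6.0065e-11 + 1.21712e-20 = 0.25699
P(Source B | data) = 0.0575191 / 0.25699 ≈ 0.224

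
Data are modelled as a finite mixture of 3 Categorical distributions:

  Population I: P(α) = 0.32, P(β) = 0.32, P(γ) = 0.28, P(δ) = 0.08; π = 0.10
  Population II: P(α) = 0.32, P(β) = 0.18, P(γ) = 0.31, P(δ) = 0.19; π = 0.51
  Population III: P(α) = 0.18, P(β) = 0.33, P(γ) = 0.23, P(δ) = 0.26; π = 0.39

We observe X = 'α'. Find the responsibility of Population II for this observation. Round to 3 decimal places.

0.615

Apply Bayes' rule: the posterior for each component is proportional to its prior times its likelihood at x.
Categorical probabilities:
  p_I = 0.32
  p_II = 0.32
  p_III = 0.18
Weight by the priors:
  π_I·p_I = 0.10 × 0.32 = 0.032
  π_II·p_II = 0.51 × 0.32 = 0.1632
  π_III·p_III = 0.39 × 0.18 = 0.0702
Denominator: 0.032 + 0.1632 + 0.0702 = 0.2654
Responsibility of Population II: 0.1632 / 0.2654 ≈ 0.615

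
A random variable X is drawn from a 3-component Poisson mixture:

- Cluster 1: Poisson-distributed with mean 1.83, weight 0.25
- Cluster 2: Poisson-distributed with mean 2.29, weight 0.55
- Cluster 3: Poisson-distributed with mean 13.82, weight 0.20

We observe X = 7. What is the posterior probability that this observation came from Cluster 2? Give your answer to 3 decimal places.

0.456

By Bayes' theorem, P(k | x) = π_k f_k(x) / Σ_j π_j f_j(x).
Poisson probabilities:
  L_1 = e^(−1.83)·1.83^7/7! = 0.0021876
  L_2 = e^(−2.29)·2.29^7/7! = 0.00663565
  L_3 = e^(−13.82)·13.82^7/7! = 0.0190185
Unnormalised posteriors:
  π_1·L_1 = 0.25 × 0.0021876 = 0.0005469
  π_2·L_2 = 0.55 × 0.00663565 = 0.00364961
  π_3·L_3 = 0.20 × 0.0190185 = 0.0038037
Denominator: 0.0005469 + 0.00364961 + 0.0038037 = 0.00800021
P(Cluster 2 | 7) ≈ 0.456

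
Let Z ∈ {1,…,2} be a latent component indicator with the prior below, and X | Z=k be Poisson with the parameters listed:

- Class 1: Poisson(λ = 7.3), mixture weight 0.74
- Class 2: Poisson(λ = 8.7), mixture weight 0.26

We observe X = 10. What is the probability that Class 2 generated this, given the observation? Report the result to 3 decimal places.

P(component k | x) = w_k·f_k(x) / marginal(x), where marginal(x) = Σ_j w_j·f_j(x).
Poisson probabilities:
  L_1 = 0.0800048
  L_2 = 0.114043
Weight by the priors:
  w_1·L_1 = 0.74 × 0.0800048 = 0.0592035
  w_2·L_2 = 0.26 × 0.114043 = 0.0296511
Sum: 0.0592035 + 0.0296511 = 0.0888546
So the posterior for Class 2 is 0.0296511 / 0.0888546 ≈ 0.334.

0.334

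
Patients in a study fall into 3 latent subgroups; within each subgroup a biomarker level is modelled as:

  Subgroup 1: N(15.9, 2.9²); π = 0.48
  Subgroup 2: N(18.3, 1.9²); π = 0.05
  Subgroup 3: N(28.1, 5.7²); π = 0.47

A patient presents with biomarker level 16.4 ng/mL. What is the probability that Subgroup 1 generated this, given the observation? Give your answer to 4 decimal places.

By Bayes' theorem, P(k | x) = π_k f_k(x) / Σ_j π_j f_j(x).
Component likelihoods at x = 16.4 ng/mL:
  L_1 = 0.135537
  L_2 = 0.127353
  L_3 = 0.00851392
Weight by the priors:
  π_1·L_1 = 0.48 × 0.135537 = 0.0650576
  π_2·L_2 = 0.05 × 0.127353 = 0.00636765
  π_3·L_3 = 0.47 × 0.00851392 = 0.00400154
Sum: 0.0650576 + 0.00636765 + 0.00400154 = 0.0754268
P(Subgroup 1 | 16.4 ng/mL) = 0.0650576 / 0.0754268 ≈ 0.8625

0.8625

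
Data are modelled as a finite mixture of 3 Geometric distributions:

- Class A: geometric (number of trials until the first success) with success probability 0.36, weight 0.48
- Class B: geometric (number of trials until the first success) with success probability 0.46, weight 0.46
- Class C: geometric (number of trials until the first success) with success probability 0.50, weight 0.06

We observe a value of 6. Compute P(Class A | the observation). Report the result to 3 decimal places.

0.635

Apply Bayes' rule: the posterior for each component is proportional to its prior times its likelihood at x.
Geometric probabilities:
  L_A = 0.36·(1−0.36)^5 = 0.36·0.107374 = 0.0386547
  L_B = 0.46·(1−0.46)^5 = 0.46·0.0459165 = 0.0211216
  L_C = 0.50·(1−0.50)^5 = 0.50·0.03125 = 0.015625
Unnormalised posteriors:
  π_A·L_A = 0.48 × 0.0386547 = 0.0185543
  π_B·L_B = 0.46 × 0.0211216 = 0.00971593
  π_C·L_C = 0.06 × 0.015625 = 0.0009375
Sum: 0.0185543 + 0.00971593 + 0.0009375 = 0.0292077
So the posterior for Class A is 0.0185543 / 0.0292077 ≈ 0.635.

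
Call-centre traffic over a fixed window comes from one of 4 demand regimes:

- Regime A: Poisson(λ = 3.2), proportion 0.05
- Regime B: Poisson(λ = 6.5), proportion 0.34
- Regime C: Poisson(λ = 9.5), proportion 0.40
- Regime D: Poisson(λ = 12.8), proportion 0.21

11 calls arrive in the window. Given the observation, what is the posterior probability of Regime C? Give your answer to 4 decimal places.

0.5626

Apply Bayes' rule: the posterior for each component is proportional to its prior times its likelihood at x.
Poisson probabilities:
  L_A = 0.000367919
  L_B = 0.0329592
  L_C = 0.106661
  L_D = 0.104516
Multiply by the mixture weights:
  π_A·L_A = 0.05 × 0.000367919 = 1.83959e-05
  π_B·L_B = 0.34 × 0.0329592 = 0.0112061
  π_C·L_C = 0.40 × 0.106661 = 0.0426645
  π_D·L_D = 0.21 × 0.104516 = 0.0219485
Normaliser: 1.83959e-05 + 0.0112061 + 0.0426645 + 0.0219485 = 0.0758375
P(Regime C | data) = 0.0426645 / 0.0758375 ≈ 0.5626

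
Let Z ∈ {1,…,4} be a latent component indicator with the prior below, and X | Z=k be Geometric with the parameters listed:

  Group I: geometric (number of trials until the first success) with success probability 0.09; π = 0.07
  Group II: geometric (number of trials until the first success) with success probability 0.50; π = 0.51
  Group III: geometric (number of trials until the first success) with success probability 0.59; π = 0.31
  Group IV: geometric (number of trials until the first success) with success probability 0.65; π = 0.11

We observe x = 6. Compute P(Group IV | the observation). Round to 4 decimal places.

Apply Bayes' rule: the posterior for each component is proportional to its prior times its likelihood at x.
Geometric probabilities:
  f_I = 0.09·(1−0.09)^5 = 0.09·0.624032 = 0.0561629
  f_II = 0.50·(1−0.50)^5 = 0.50·0.03125 = 0.015625
  f_III = 0.59·(1−0.59)^5 = 0.59·0.0115856 = 0.00683552
  f_IV = 0.65·(1−0.65)^5 = 0.65·0.00525219 = 0.00341392
Weight by the priors:
  P(Z=I)·f_I = 0.07 × 0.0561629 = 0.0039314
  P(Z=II)·f_II = 0.51 × 0.015625 = 0.00796875
  P(Z=III)·f_III = 0.31 × 0.00683552 = 0.00211901
  P(Z=IV)·f_IV = 0.11 × 0.00341392 = 0.000375531
Evidence: 0.0039314 + 0.00796875 + 0.00211901 + 0.000375531 = 0.0143947
Responsibility of Group IV: 0.000375531 / 0.0143947 ≈ 0.0261

0.0261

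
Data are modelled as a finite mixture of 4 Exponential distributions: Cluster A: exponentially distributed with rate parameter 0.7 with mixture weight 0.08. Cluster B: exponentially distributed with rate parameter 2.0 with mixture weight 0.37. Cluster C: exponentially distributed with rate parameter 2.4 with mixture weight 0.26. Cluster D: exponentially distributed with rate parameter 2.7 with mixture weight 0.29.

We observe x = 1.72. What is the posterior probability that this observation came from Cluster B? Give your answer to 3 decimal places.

P(component k | x) = P(Z=k)·f_k(x) / marginal(x), where marginal(x) = Σ_j P(Z=j)·f_j(x).
Component likelihoods at x = 1.72:
  f_A = 0.209994
  f_B = 0.0641294
  f_C = 0.0386762
  f_D = 0.0259717
Prior × likelihood for each component:
  P(Z=A)·f_A = 0.08 × 0.209994 = 0.0167995
  P(Z=B)·f_B = 0.37 × 0.0641294 = 0.0237279
  P(Z=C)·f_C = 0.26 × 0.0386762 = 0.0100558
  P(Z=D)·f_D = 0.29 × 0.0259717 = 0.00753179
Denominator: 0.0167995 + 0.0237279 + 0.0100558 + 0.00753179 = 0.058115
Responsibility of Cluster B: 0.0237279 / 0.058115 ≈ 0.408

0.408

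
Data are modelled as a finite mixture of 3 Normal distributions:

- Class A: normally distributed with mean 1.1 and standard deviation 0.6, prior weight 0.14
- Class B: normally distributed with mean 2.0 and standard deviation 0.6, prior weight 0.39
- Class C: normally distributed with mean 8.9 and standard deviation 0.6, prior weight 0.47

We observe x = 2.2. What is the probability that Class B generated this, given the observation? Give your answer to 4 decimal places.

0.9340

By Bayes' theorem, P(k | x) = w_k f_k(x) / Σ_j w_j f_j(x).
Normal densities:
  p_A = (1/(0.6·√(2π)))·exp(−(2.2−1.1)²/(2·0.6²)) = 0.664904·exp(-1.68056) = 0.123852
  p_B = (1/(0.6·√(2π)))·exp(−(2.2−2.0)²/(2·0.6²)) = 0.664904·exp(-0.05556) = 0.628972
  p_C = (1/(0.6·√(2π)))·exp(−(2.2−8.9)²/(2·0.6²)) = 0.664904·exp(-62.34722) = 5.56806e-28
Prior × likelihood for each component:
  w_A·p_A = 0.14 × 0.123852 = 0.0173393
  w_B·p_B = 0.39 × 0.628972 = 0.245299
  w_C·p_C = 0.47 × 5.56806e-28 = 2.61699e-28
Normaliser: 0.0173393 + 0.245299 + 2.61699e-28 = 0.262638
P(Class B | 2.2) ≈ 0.9340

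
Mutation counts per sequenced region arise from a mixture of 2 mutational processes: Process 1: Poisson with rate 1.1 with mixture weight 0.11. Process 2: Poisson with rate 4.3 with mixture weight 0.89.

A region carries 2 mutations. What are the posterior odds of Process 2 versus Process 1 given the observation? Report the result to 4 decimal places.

The posterior odds equal the prior odds times the likelihood ratio: (P(Z=i)/P(Z=j))·(f_i(x)/f_j(x)).
Poisson probabilities:
  f_1 = 0.201387
  f_2 = 0.125441
Posterior odds = (P(Z=2)·f_2) / (P(Z=1)·f_1) = (0.89·0.125441) / (0.11·0.201387) = 0.111643 / 0.0221526 ≈ 5.0397

5.0397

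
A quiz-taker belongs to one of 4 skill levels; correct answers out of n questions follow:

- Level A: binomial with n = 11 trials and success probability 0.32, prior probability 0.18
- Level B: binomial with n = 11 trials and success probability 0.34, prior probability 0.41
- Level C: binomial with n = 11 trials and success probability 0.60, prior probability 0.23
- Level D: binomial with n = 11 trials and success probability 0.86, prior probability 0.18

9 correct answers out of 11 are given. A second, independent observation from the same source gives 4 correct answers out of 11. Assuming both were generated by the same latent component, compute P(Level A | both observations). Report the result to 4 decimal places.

P(component k | x) = P(Z=k)·f_k(x) / marginal(x), where marginal(x) = Σ_j P(Z=j)·f_j(x).
Since both observations come from the same component, the likelihood for component k is f_k(x₁)·f_k(x₂).
  L_A = [C(11,9)·0.32^9·0.68^2 = 55·3.51844e-05·0.4624 = 0.000894809] × [0.232636] = 0.000208164
  L_B = [C(11,9)·0.34^9·0.66^2 = 55·6.0717e-05·0.4356 = 0.00145466] × [0.240568] = 0.000349944
  L_C = [C(11,9)·0.60^9·0.40^2 = 55·0.0100777·0.16 = 0.0886837] × [0.0700711] = 0.00621417
  L_D = [C(11,9)·0.86^9·0.14^2 = 55·0.257327·0.0196 = 0.277399] × [0.000190285] = 5.27848e-05
Prior × likelihood for each component:
  P(Z=A)·L_A = 0.18 × 0.000208164 = 3.74696e-05
  P(Z=B)·L_B = 0.41 × 0.000349944 = 0.000143477
  P(Z=C)·L_C = 0.23 × 0.00621417 = 0.00142926
  P(Z=D)·L_D = 0.18 × 5.27848e-05 = 9.50126e-06
Denominator: 3.74696e-05 + 0.000143477 + 0.00142926 + 9.50126e-06 = 0.00161971
So the posterior for Level A is 3.74696e-05 / 0.00161971 ≈ 0.0231.

0.0231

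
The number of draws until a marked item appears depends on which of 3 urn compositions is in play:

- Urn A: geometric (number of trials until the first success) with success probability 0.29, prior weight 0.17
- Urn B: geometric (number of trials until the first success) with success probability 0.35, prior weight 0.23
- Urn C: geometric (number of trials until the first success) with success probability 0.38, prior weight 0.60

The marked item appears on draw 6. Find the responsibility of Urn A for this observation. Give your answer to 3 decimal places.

0.227

P(component k | x) = π_k·f_k(x) / marginal(x), where marginal(x) = Σ_j π_j·f_j(x).
Geometric probabilities:
  p_A = 0.29·(1−0.29)^5 = 0.29·0.180423 = 0.0523227
  p_B = 0.35·(1−0.35)^5 = 0.35·0.116029 = 0.0406102
  p_C = 0.38·(1−0.38)^5 = 0.38·0.0916133 = 0.034813
Multiply by the mixture weights:
  π_A·p_A = 0.17 × 0.0523227 = 0.00889485
  π_B·p_B = 0.23 × 0.0406102 = 0.00934034
  π_C·p_C = 0.60 × 0.034813 = 0.0208878
Normaliser: 0.00889485 + 0.00934034 + 0.0208878 = 0.039123
P(Urn A | the observation) ≈ 0.227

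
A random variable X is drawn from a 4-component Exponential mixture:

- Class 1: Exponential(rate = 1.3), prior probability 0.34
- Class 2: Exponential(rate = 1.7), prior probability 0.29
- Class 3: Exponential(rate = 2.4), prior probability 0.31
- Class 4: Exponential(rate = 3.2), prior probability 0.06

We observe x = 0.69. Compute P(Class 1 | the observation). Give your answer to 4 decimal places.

Apply Bayes' rule: the posterior for each component is proportional to its prior times its likelihood at x.
Exponential densities:
  L_1 = 0.530129
  L_2 = 0.526043
  L_3 = 0.458163
  L_4 = 0.351745
Unnormalised posteriors:
  w_1·L_1 = 0.34 × 0.530129 = 0.180244
  w_2·L_2 = 0.29 × 0.526043 = 0.152553
  w_3·L_3 = 0.31 × 0.458163 = 0.14203
  w_4·L_4 = 0.06 × 0.351745 = 0.0211047
Evidence: 0.180244 + 0.152553 + 0.14203 + 0.0211047 = 0.495931
So the posterior for Class 1 is 0.180244 / 0.495931 ≈ 0.3634.

0.3634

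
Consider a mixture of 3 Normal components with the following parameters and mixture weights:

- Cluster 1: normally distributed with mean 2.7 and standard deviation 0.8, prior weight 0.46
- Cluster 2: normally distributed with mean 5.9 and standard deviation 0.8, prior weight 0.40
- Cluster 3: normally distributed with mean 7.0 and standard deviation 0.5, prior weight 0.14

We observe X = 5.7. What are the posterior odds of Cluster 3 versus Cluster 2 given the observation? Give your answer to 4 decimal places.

Only the two components matter; the odds are (π_i f_i(x)) / (π_j f_j(x)).
Evaluate each component's likelihood at the observed value:
  p_1 = 0.000440745
  p_2 = 0.483335
  p_3 = 0.0271659
Posterior odds = (π_3·p_3) / (π_2·p_2) = (0.14·0.0271659) / (0.40·0.483335) = 0.00380323 / 0.193334 ≈ 0.0197

0.0197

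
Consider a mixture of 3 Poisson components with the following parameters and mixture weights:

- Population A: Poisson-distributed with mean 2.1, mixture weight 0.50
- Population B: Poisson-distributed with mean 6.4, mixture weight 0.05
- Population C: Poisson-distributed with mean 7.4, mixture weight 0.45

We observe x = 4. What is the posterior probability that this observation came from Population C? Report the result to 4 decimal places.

Posterior ∝ prior × likelihood, so P(k | x) ∝ w_k f_k(x); normalise over all components.
Poisson probabilities:
  L_A = e^(−2.1)·2.1^4/4! = 0.099231
  L_B = e^(−6.4)·6.4^4/4! = 0.116151
  L_C = e^(−7.4)·7.4^4/4! = 0.0763724
Prior × likelihood for each component:
  w_A·L_A = 0.50 × 0.099231 = 0.0496155
  w_B·L_B = 0.05 × 0.116151 = 0.00580756
  w_C·L_C = 0.45 × 0.0763724 = 0.0343676
Marginal: 0.0496155 + 0.00580756 + 0.0343676 = 0.0897907
So the posterior for Population C is 0.0343676 / 0.0897907 ≈ 0.3828.

0.3828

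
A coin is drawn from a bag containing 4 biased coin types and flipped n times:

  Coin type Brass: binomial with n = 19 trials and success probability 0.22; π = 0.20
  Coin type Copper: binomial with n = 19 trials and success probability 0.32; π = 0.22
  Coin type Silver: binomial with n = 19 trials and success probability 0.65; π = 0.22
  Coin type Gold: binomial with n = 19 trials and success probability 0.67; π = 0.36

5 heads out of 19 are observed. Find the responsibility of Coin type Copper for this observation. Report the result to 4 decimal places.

0.5105

The responsibility of component k is π_k f_k(x) divided by Σ_j π_j f_j(x).
Binomial probabilities:
  f_Brass = 0.184903
  f_Copper = 0.176352
  f_Silver = 0.000558502
  f_Gold = 0.000285151
Multiply by the mixture weights:
  π_Brass·f_Brass = 0.20 × 0.184903 = 0.0369805
  π_Copper·f_Copper = 0.22 × 0.176352 = 0.0387974
  π_Silver·f_Silver = 0.22 × 0.000558502 = 0.00012287
  π_Gold·f_Gold = 0.36 × 0.000285151 = 0.000102654
Normaliser: 0.0369805 + 0.0387974 + 0.00012287 + 0.000102654 = 0.0760034
So the posterior for Coin type Copper is 0.0387974 / 0.0760034 ≈ 0.5105.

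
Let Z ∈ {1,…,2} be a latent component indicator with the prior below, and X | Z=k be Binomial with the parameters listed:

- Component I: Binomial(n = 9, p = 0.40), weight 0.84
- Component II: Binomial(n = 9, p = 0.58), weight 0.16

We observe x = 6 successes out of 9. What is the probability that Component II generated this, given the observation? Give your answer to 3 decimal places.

0.378

Posterior ∝ prior × likelihood, so P(k | x) ∝ π_k f_k(x); normalise over all components.
Evaluate each component's likelihood at the observed value:
  L_I = C(9,6)·0.40^6·0.60^3 = 84·0.004096·0.216 = 0.0743178
  L_II = C(9,6)·0.58^6·0.42^3 = 84·0.0380687·0.074088 = 0.236916
Weight by the priors:
  π_I·L_I = 0.84 × 0.0743178 = 0.062427
  π_II·L_II = 0.16 × 0.236916 = 0.0379066
Evidence: 0.062427 + 0.0379066 = 0.100334
P(Component II | the observation) = 0.0379066 / 0.100334 ≈ 0.378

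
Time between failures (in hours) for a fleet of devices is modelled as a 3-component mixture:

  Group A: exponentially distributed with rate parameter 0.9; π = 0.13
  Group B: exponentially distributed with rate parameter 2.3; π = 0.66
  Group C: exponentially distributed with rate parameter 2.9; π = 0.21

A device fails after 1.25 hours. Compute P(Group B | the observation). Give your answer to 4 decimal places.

The responsibility of component k is π_k f_k(x) divided by Σ_j π_j f_j(x).
Component likelihoods at x = 1.25 hours:
  f_A = 0.292187
  f_B = 0.129757
  f_C = 0.0772824
Weight by the priors:
  π_A·f_A = 0.13 × 0.292187 = 0.0379843
  π_B·f_B = 0.66 × 0.129757 = 0.0856397
  π_C·f_C = 0.21 × 0.0772824 = 0.0162293
Sum: 0.0379843 + 0.0856397 + 0.0162293 = 0.139853
P(Group B | 1.25 hours) = 0.0856397 / 0.139853 ≈ 0.6124

0.6124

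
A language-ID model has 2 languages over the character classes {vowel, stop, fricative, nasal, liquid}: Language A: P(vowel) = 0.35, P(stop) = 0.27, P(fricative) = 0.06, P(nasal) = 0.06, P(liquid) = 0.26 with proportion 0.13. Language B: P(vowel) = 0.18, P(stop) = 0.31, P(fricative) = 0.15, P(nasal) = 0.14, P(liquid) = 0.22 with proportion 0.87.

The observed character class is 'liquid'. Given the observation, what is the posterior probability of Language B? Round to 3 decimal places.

0.850

The responsibility of component k is π_k f_k(x) divided by Σ_j π_j f_j(x).
Evaluate each component's likelihood at the observed value:
  f_A = 0.26
  f_B = 0.22
Multiply by the mixture weights:
  π_A·f_A = 0.13 × 0.26 = 0.0338
  π_B·f_B = 0.87 × 0.22 = 0.1914
Denominator: 0.0338 + 0.1914 = 0.2252
P(Language B | the observation) ≈ 0.850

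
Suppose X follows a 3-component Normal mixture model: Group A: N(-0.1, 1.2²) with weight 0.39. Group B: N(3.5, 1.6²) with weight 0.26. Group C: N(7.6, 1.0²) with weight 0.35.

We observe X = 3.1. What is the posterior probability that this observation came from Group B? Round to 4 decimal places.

0.9443

Apply Bayes' rule: the posterior for each component is proportional to its prior times its likelihood at x.
Normal densities:
  p_A = 0.00949666
  p_B = 0.241668
  p_C = 1.59837e-05
Multiply by the mixture weights:
  π_A·p_A = 0.39 × 0.00949666 = 0.0037037
  π_B·p_B = 0.26 × 0.241668 = 0.0628336
  π_C·p_C = 0.35 × 1.59837e-05 = 5.59431e-06
Denominator: 0.0037037 + 0.0628336 + 5.59431e-06 = 0.0665429
Responsibility of Group B: 0.0628336 / 0.0665429 ≈ 0.9443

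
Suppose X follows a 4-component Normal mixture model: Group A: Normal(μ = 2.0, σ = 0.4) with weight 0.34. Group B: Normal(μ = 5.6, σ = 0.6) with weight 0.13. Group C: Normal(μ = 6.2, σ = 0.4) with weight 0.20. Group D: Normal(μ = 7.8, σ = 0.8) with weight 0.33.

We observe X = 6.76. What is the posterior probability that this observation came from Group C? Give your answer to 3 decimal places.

The responsibility of component k is P(Z=k) f_k(x) divided by Σ_j P(Z=j) f_j(x).
Evaluate each component's likelihood at the observed value:
  p_A = (1/(0.4·√(2π)))·exp(−(6.76−2.0)²/(2·0.4²)) = 0.997356·exp(-70.80500) = 1.77268e-31
  p_B = (1/(0.6·√(2π)))·exp(−(6.76−5.6)²/(2·0.6²)) = 0.664904·exp(-1.86889) = 0.102591
  p_C = (1/(0.4·√(2π)))·exp(−(6.76−6.2)²/(2·0.4²)) = 0.997356·exp(-0.98000) = 0.374319
  p_D = (1/(0.8·√(2π)))·exp(−(6.76−7.8)²/(2·0.8²)) = 0.498678·exp(-0.84500) = 0.214211
Unnormalised posteriors:
  P(Z=A)·p_A = 0.34 × 1.77268e-31 = 6.0271e-32
  P(Z=B)·p_B = 0.13 × 0.102591 = 0.0133369
  P(Z=C)·p_C = 0.20 × 0.374319 = 0.0748637
  P(Z=D)·p_D = 0.33 × 0.214211 = 0.0706895
Sum: 6.0271e-32 + 0.0133369 + 0.0748637 + 0.0706895 = 0.15889
Responsibility of Group C: 0.0748637 / 0.15889 ≈ 0.471

0.471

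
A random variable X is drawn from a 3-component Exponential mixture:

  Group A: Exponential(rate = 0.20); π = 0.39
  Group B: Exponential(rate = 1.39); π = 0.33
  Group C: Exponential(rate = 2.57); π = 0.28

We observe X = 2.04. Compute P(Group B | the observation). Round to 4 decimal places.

0.3259

Apply Bayes' rule: the posterior for each component is proportional to its prior times its likelihood at x.
Component likelihoods at x = 2.04:
  f_A = 0.20·e^(−0.20·2.04) = 0.20·e^(−0.4080) = 0.132996
  f_B = 1.39·e^(−1.39·2.04) = 1.39·e^(−2.8356) = 0.0815698
  f_C = 2.57·e^(−2.57·2.04) = 2.57·e^(−5.2428) = 0.0135836
Prior × likelihood for each component:
  P(Z=A)·f_A = 0.39 × 0.132996 = 0.0518684
  P(Z=B)·f_B = 0.33 × 0.0815698 = 0.026918
  P(Z=C)·f_C = 0.28 × 0.0135836 = 0.0038034
Evidence: 0.0518684 + 0.026918 + 0.0038034 = 0.0825898
So the posterior for Group B is 0.026918 / 0.0825898 ≈ 0.3259.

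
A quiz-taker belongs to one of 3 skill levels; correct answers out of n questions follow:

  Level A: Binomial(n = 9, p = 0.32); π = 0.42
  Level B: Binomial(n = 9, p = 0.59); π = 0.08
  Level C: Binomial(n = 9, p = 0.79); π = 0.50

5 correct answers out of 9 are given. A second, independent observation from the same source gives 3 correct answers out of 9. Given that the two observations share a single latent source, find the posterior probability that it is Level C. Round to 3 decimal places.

P(component k | x) = w_k·f_k(x) / marginal(x), where marginal(x) = Σ_j w_j·f_j(x).
Since both observations come from the same component, the likelihood for component k is f_k(x₁)·f_k(x₂).
  p_A = [C(9,5)·0.32^5·0.68^4 = 126·0.00335544·0.213814 = 0.0903974] × [0.272134] = 0.0246002
  p_B = [C(9,5)·0.59^5·0.41^4 = 126·0.0714924·0.0282576 = 0.254546] × [0.081948] = 0.0208595
  p_C = [C(9,5)·0.79^5·0.21^4 = 126·0.307706·0.00194481 = 0.0754021] × [0.00355203] = 0.00026783
Weight by the priors:
  w_A·p_A = 0.42 × 0.0246002 = 0.0103321
  w_B·p_B = 0.08 × 0.0208595 = 0.00166876
  w_C·p_C = 0.50 × 0.00026783 = 0.000133915
Marginal: 0.0103321 + 0.00166876 + 0.000133915 = 0.0121348
So the posterior for Level C is 0.000133915 / 0.0121348 ≈ 0.011.

0.011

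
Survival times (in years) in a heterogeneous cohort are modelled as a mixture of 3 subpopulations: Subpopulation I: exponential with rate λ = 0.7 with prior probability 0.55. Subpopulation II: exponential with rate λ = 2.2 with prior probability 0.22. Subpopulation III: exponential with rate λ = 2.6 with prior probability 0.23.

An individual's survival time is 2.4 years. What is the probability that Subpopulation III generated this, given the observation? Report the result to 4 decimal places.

0.0155

Apply Bayes' rule: the posterior for each component is proportional to its prior times its likelihood at x.
Component likelihoods at x = 2.4 years:
  p_I = 0.7·e^(−0.7·2.4) = 0.7·e^(−1.6800) = 0.130462
  p_II = 2.2·e^(−2.2·2.4) = 2.2·e^(−5.2800) = 0.0112033
  p_III = 2.6·e^(−2.6·2.4) = 2.6·e^(−6.2400) = 0.00506962
Weight by the priors:
  w_I·p_I = 0.55 × 0.130462 = 0.071754
  w_II·p_II = 0.22 × 0.0112033 = 0.00246474
  w_III·p_III = 0.23 × 0.00506962 = 0.00116601
Normaliser: 0.071754 + 0.00246474 + 0.00116601 = 0.0753847
P(Subpopulation III | the observation) ≈ 0.0155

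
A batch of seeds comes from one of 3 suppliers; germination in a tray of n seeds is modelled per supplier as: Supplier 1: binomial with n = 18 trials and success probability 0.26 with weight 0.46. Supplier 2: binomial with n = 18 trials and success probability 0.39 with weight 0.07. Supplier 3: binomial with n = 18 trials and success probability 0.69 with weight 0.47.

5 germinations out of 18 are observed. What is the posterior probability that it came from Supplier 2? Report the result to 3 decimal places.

0.086

By Bayes' theorem, P(k | x) = π_k f_k(x) / Σ_j π_j f_j(x).
Evaluate each component's likelihood at the observed value:
  p_1 = 0.203123
  p_2 = 0.125167
  p_3 = 0.00032721
Prior × likelihood for each component:
  π_1·p_1 = 0.46 × 0.203123 = 0.0934365
  π_2·p_2 = 0.07 × 0.125167 = 0.0087617
  π_3·p_3 = 0.47 × 0.00032721 = 0.000153789
Evidence: 0.0934365 + 0.0087617 + 0.000153789 = 0.102352
P(Supplier 2 | the observation) ≈ 0.086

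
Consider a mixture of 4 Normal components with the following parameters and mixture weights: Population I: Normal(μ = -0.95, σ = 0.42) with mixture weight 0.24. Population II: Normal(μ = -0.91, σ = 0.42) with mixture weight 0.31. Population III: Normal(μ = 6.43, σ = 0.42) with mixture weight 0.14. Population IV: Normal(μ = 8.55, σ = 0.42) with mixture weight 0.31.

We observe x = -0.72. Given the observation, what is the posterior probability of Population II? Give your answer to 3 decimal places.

P(component k | x) = w_k·f_k(x) / marginal(x), where marginal(x) = Σ_j w_j·f_j(x).
Component likelihoods at x = -0.72:
  p_I = (1/(0.42·√(2π)))·exp(−(-0.72−-0.95)²/(2·0.42²)) = 0.949863·exp(-0.14994) = 0.817601
  p_II = (1/(0.42·√(2π)))·exp(−(-0.72−-0.91)²/(2·0.42²)) = 0.949863·exp(-0.10232) = 0.857476
  p_III = (1/(0.42·√(2π)))·exp(−(-0.72−6.43)²/(2·0.42²)) = 0.949863·exp(-144.90505) = 1.11224e-63
  p_IV = (1/(0.42·√(2π)))·exp(−(-0.72−8.55)²/(2·0.42²)) = 0.949863·exp(-243.57398) = 1.56612e-106
Multiply by the mixture weights:
  w_I·p_I = 0.24 × 0.817601 = 0.196224
  w_II·p_II = 0.31 × 0.857476 = 0.265818
  w_III·p_III = 0.14 × 1.11224e-63 = 1.55714e-64
  w_IV·p_IV = 0.31 × 1.56612e-106 = 4.85498e-107
Evidence: 0.196224 + 0.265818 + 1.55714e-64 + 4.85498e-107 = 0.462042
Responsibility of Population II: 0.265818 / 0.462042 ≈ 0.575

0.575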